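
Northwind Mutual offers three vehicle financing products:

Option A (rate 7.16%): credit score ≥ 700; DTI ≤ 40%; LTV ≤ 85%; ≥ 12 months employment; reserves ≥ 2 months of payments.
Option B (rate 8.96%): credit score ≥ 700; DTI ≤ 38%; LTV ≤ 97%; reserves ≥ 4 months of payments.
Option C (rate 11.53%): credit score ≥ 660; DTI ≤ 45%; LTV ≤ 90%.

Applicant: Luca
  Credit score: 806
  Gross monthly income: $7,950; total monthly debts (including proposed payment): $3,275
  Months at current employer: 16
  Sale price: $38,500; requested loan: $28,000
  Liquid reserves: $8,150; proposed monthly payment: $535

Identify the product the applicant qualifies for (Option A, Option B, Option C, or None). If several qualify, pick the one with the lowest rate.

Option C

DTI = 3,275/7,950 = 41.2%.
LTV = 28,000/38,500 = 72.7%.
Reserves = 8,150/535 = 15.2 months.
Option A: score 806 ≥ 700; DTI 41.2% > 40%; LTV 72.7% ≤ 85%; employment 16 ≥ 12 mo; reserves 15.2 ≥ 2 mo → does not qualify.
Option B: score 806 ≥ 700; DTI 41.2% > 38%; LTV 72.7% ≤ 97%; reserves 15.2 ≥ 4 mo → does not qualify.
Option C: score 806 ≥ 660; DTI 41.2% ≤ 45%; LTV 72.7% ≤ 90% → qualifies.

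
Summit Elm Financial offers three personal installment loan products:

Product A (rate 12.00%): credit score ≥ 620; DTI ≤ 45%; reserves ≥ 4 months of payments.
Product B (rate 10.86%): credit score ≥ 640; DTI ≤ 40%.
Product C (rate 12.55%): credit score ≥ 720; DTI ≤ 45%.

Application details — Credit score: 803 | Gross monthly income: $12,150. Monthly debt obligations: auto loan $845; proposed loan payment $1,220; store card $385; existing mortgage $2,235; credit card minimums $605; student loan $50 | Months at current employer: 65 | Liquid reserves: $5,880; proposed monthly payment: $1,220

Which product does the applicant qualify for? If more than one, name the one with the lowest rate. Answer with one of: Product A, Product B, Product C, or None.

Total debts = (845 + 1,220 + 385 + 2,235 + 605 + 50) = 5,340; DTI = 5,340/12,150 = 44%.
Reserves = 5,880/1,220 = 4.8 months.
Product A: score 803 ≥ 620; DTI 44% ≤ 45%; reserves 4.8 ≥ 4 mo → qualifies.
Product B: score 803 ≥ 640; DTI 44% > 40% → does not qualify.
Product C: score 803 ≥ 720; DTI 44% ≤ 45% → qualifies.
Qualifying: Product A, Product C. Lowest rate is 12.00% → Product A.

Product A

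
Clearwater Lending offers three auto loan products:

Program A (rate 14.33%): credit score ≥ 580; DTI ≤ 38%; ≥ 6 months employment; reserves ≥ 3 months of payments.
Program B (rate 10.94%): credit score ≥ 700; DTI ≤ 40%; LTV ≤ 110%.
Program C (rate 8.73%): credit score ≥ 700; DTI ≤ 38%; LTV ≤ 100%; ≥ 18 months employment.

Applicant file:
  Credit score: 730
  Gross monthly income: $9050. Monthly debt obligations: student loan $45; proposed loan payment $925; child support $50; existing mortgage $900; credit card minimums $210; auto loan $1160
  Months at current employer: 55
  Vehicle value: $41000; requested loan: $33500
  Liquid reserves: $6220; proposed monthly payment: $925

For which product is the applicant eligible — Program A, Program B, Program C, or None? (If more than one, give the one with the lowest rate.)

Program C

Total debts = (45 + 925 + 50 + 900 + 210 + 1,160) = 3,290; DTI = 3,290/9,050 = 36.4%.
LTV = 33,500/41,000 = 81.7%.
Reserves = 6,220/925 = 6.7 months.
Program A: score 730 ≥ 580; DTI 36.4% ≤ 38%; employment 55 ≥ 6 mo; reserves 6.7 ≥ 3 mo → qualifies.
Program B: score 730 ≥ 700; DTI 36.4% ≤ 40%; LTV 81.7% ≤ 110% → qualifies.
Program C: score 730 ≥ 700; DTI 36.4% ≤ 38%; LTV 81.7% ≤ 100%; employment 55 ≥ 18 mo → qualifies.
Qualifying: Program A, Program B, Program C. Lowest rate is 8.73% → Program C.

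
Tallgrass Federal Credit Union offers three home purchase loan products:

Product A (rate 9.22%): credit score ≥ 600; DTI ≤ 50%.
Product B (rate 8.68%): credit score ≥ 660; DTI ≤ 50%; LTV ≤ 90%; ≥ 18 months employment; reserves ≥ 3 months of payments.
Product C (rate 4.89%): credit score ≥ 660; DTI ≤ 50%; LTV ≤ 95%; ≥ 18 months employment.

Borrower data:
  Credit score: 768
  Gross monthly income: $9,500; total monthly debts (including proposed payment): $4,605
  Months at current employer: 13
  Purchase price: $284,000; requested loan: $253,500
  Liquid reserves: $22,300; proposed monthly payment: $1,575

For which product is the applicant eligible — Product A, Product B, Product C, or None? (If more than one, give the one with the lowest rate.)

Product A

DTI = 4,605/9,500 = 48.5%.
LTV = 253,500/284,000 = 89.3%.
Reserves = 22,300/1,575 = 14.2 months.
Product A: score 768 ≥ 600; DTI 48.5% ≤ 50% → qualifies.
Product B: score 768 ≥ 660; DTI 48.5% ≤ 50%; LTV 89.3% ≤ 90%; employment 13 < 18 mo; reserves 14.2 ≥ 3 mo → does not qualify.
Product C: score 768 ≥ 660; DTI 48.5% ≤ 50%; LTV 89.3% ≤ 95%; employment 13 < 18 mo → does not qualify.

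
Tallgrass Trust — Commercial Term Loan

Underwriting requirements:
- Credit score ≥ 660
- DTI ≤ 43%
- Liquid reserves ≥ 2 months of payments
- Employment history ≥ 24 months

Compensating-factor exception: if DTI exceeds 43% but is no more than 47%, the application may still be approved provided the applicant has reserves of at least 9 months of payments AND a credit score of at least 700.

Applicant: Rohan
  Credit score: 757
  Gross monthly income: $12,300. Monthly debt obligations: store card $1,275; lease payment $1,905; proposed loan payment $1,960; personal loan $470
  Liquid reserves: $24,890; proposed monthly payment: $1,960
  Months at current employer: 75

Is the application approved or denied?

Approved

Credit score 757 ≥ 660 (meets base)
Total debts = (1,275 + 1,905 + 1,960 + 470) = 5,610. DTI: 5,610 ÷ 12,300 = 45.6%, over the 43% base limit.
Reserves: 24,890 ÷ 1,960 = 12.7 months (meets 2-month minimum)
Employment 75 ≥ 24 months
45.6% falls in the override range (43%–47%), so the compensating-factor test applies.
Override check — reserves: 12.7 mo (ok); score: 757 (ok).
Both override conditions satisfied; DTI exception granted.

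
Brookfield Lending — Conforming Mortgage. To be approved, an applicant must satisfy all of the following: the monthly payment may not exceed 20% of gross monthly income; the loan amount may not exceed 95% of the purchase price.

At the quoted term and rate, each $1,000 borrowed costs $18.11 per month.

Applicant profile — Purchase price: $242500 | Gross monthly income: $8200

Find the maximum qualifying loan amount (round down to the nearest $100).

Payment cap: 20% × $8,200 = $1,640/month.
At $18.11 per $1,000, that supports 1,640/18.11 × 1,000 ≈ $90,557 → $90,500.
LTV cap: 95% × $242,500 = $230,375 → $230,300.
Binding constraint: payment-to-income.

$90,500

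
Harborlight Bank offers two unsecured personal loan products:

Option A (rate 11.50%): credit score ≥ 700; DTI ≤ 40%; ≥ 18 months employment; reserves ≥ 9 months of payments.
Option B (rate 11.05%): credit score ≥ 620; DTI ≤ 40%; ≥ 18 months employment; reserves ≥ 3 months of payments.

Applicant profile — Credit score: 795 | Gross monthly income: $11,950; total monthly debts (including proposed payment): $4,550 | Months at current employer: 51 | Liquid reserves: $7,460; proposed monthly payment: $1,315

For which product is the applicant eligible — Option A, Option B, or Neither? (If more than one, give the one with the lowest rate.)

DTI = 4,550/11,950 = 38.1%.
Reserves = 7,460/1,315 = 5.7 months.
Option A: score 795 ≥ 700; DTI 38.1% ≤ 40%; employment 51 ≥ 18 mo; reserves 5.7 < 9 mo → does not qualify.
Option B: score 795 ≥ 620; DTI 38.1% ≤ 40%; employment 51 ≥ 18 mo; reserves 5.7 ≥ 3 mo → qualifies.

Option B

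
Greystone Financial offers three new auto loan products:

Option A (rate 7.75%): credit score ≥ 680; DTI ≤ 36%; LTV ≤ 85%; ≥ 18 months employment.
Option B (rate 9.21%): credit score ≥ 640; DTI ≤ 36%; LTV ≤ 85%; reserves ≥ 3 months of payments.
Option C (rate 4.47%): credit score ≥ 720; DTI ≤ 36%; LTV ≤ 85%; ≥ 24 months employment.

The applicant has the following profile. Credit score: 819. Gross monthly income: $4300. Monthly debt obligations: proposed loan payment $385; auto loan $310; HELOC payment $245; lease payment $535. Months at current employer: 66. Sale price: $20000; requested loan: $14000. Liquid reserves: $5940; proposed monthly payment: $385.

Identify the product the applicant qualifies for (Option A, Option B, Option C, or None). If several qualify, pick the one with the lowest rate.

Total debts = (385 + 310 + 245 + 535) = 1,475; DTI = 1,475/4,300 = 34.3%.
LTV = 14,000/20,000 = 70%.
Reserves = 5,940/385 = 15.4 months.
Option A: score 819 ≥ 680; DTI 34.3% ≤ 36%; LTV 70% ≤ 85%; employment 66 ≥ 18 mo → qualifies.
Option B: score 819 ≥ 640; DTI 34.3% ≤ 36%; LTV 70% ≤ 85%; reserves 15.4 ≥ 3 mo → qualifies.
Option C: score 819 ≥ 720; DTI 34.3% ≤ 36%; LTV 70% ≤ 85%; employment 66 ≥ 24 mo → qualifies.
Qualifying: Option A, Option B, Option C. Lowest rate is 4.47% → Option C.

Option C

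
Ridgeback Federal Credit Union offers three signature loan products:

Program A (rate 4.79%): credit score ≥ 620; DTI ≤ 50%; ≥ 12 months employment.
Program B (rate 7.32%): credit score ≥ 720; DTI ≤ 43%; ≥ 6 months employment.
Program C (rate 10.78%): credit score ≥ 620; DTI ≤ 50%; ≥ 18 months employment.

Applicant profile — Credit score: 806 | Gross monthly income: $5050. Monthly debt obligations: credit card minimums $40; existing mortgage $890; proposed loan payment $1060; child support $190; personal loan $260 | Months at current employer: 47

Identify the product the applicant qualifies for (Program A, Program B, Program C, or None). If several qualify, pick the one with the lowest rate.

Total debts = (40 + 890 + 1,060 + 190 + 260) = 2,440; DTI = 2,440/5,050 = 48.3%.
Program A: score 806 ≥ 620; DTI 48.3% ≤ 50%; employment 47 ≥ 12 mo → qualifies.
Program B: score 806 ≥ 720; DTI 48.3% > 43%; employment 47 ≥ 6 mo → does not qualify.
Program C: score 806 ≥ 620; DTI 48.3% ≤ 50%; employment 47 ≥ 18 mo → qualifies.
Qualifying: Program A, Program C. Lowest rate is 4.79% → Program A.

Program A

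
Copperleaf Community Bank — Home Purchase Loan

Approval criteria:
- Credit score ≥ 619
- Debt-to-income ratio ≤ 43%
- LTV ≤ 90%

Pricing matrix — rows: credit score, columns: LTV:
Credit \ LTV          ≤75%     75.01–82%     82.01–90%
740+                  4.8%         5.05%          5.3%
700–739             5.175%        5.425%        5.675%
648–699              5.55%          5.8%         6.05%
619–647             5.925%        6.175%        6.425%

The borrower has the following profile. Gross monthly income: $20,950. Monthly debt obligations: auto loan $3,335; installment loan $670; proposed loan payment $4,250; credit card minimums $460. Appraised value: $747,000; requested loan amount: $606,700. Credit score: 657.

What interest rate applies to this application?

5.8%

Credit score 657 ≥ 619; Total monthly debts = (3,335 + 670 + 4,250 + 460) = 8,715. DTI: 8,715 ÷ 20,950 = 41.6%, within the 43% cap
LTV: 606,700 ÷ 747,000 = 81.2%, within 90% cap
Credit 657 → row 648–699; LTV 81.2% → column 75.01–82%. Grid cell → 5.8%.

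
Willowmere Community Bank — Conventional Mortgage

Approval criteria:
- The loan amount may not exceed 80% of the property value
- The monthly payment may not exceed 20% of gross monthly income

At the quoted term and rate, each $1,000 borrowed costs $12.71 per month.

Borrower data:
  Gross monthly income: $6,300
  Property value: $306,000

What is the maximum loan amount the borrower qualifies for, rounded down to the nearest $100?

$99,100

Payment cap: 20% × $6,300 = $1,260/month.
At $12.71 per $1,000, that supports 1,260/12.71 × 1,000 ≈ $99,134 → $99,100.
LTV cap: 80% × $306,000 = $244,800 → $244,800.
Binding constraint: payment-to-income.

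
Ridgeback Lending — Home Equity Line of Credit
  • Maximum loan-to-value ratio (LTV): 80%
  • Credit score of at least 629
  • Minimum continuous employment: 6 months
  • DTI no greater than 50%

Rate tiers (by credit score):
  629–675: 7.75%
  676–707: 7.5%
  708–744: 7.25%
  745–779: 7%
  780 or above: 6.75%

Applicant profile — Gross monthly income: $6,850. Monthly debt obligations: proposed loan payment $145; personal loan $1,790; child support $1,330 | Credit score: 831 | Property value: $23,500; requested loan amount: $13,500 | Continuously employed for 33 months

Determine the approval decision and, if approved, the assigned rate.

Approved at 6.75%

Credit score 831 ≥ 629 (meets minimum)
Loan-to-value = 13,500/23,500 = 57.4% — pass (80% max)
Total monthly debts = (145 + 1,790 + 1,330) = 3,265. DTI = 3,265/6,850 = 47.7% ≤ 50%
Employment 33 ≥ 6 months
All requirements met. Score 831 falls in the 780 or above tier → 6.75%.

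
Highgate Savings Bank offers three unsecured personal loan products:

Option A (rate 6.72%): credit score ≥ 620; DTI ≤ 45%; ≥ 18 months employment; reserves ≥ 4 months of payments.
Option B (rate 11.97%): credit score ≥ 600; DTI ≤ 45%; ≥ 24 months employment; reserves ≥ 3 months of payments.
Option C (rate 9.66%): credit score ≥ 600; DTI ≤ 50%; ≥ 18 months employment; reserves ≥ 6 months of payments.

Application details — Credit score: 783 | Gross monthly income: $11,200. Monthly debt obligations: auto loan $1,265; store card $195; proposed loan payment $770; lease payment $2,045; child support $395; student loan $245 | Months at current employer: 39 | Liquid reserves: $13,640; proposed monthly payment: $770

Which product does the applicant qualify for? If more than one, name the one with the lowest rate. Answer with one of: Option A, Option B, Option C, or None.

Option A

Total debts = (1,265 + 195 + 770 + 2,045 + 395 + 245) = 4,915; DTI = 4,915/11,200 = 43.9%.
Reserves = 13,640/770 = 17.7 months.
Option A: score 783 ≥ 620; DTI 43.9% ≤ 45%; employment 39 ≥ 18 mo; reserves 17.7 ≥ 4 mo → qualifies.
Option B: score 783 ≥ 600; DTI 43.9% ≤ 45%; employment 39 ≥ 24 mo; reserves 17.7 ≥ 3 mo → qualifies.
Option C: score 783 ≥ 600; DTI 43.9% ≤ 50%; employment 39 ≥ 18 mo; reserves 17.7 ≥ 6 mo → qualifies.
Qualifying: Option A, Option B, Option C. Lowest rate is 6.72% → Option A.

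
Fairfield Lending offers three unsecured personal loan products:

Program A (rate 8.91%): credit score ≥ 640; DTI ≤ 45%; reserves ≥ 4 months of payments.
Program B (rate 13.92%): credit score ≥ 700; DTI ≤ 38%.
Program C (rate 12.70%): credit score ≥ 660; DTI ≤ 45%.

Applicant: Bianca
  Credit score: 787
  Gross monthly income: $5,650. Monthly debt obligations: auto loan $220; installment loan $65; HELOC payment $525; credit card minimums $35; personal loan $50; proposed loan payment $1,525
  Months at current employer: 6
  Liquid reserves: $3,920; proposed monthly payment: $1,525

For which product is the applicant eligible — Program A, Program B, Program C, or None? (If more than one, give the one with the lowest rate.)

Program C

Total debts = (220 + 65 + 525 + 35 + 50 + 1,525) = 2,420; DTI = 2,420/5,650 = 42.8%.
Reserves = 3,920/1,525 = 2.6 months.
Program A: score 787 ≥ 640; DTI 42.8% ≤ 45%; reserves 2.6 < 4 mo → does not qualify.
Program B: score 787 ≥ 700; DTI 42.8% > 38% → does not qualify.
Program C: score 787 ≥ 660; DTI 42.8% ≤ 45% → qualifies.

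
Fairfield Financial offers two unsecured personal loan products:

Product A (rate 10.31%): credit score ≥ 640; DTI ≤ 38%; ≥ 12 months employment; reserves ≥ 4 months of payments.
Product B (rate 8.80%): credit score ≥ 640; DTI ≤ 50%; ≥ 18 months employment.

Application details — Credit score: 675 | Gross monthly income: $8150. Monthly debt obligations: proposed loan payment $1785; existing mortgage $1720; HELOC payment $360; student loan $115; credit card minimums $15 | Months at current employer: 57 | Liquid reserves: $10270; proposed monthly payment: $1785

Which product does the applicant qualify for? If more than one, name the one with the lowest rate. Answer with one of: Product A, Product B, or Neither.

Product B

Total debts = (1,785 + 1,720 + 360 + 115 + 15) = 3,995; DTI = 3,995/8,150 = 49%.
Reserves = 10,270/1,785 = 5.8 months.
Product A: score 675 ≥ 640; DTI 49% > 38%; employment 57 ≥ 12 mo; reserves 5.8 ≥ 4 mo → does not qualify.
Product B: score 675 ≥ 640; DTI 49% ≤ 50%; employment 57 ≥ 18 mo → qualifies.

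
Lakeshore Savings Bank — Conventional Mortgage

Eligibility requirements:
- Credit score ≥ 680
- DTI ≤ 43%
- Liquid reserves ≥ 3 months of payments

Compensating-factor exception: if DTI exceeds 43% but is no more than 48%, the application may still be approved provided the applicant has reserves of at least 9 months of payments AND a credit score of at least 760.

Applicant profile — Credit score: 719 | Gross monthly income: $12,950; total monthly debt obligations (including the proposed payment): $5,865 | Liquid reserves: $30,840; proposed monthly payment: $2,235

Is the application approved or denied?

Denied

Credit score 719 ≥ 680 (meets base)
DTI = 5,865/12,950 = 45.3% > 43% — standard DTI limit exceeded.
Reserves = 30,840/2,235 = 13.8 months ≥ 3
45.3% falls in the override range (43%–48%), so the compensating-factor test applies.
Override check — reserves: 13.8 mo (ok); score: 719 (below 760).
Compensating-factor requirement not fully met.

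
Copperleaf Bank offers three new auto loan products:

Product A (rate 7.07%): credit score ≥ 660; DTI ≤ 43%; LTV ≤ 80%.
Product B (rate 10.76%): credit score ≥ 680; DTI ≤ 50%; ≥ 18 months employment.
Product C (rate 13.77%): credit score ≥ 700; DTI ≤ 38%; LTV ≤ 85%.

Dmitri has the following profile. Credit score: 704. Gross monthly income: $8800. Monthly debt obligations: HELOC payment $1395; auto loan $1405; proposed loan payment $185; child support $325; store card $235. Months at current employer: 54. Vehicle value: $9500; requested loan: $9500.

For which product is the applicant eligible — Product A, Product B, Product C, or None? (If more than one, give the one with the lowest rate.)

Total debts = (1,395 + 1,405 + 185 + 325 + 235) = 3,545; DTI = 3,545/8,800 = 40.3%.
LTV = 9,500/9,500 = 100%.
Product A: score 704 ≥ 660; DTI 40.3% ≤ 43%; LTV 100% > 80% → does not qualify.
Product B: score 704 ≥ 680; DTI 40.3% ≤ 50%; employment 54 ≥ 18 mo → qualifies.
Product C: score 704 ≥ 700; DTI 40.3% > 38%; LTV 100% > 85% → does not qualify.

Product B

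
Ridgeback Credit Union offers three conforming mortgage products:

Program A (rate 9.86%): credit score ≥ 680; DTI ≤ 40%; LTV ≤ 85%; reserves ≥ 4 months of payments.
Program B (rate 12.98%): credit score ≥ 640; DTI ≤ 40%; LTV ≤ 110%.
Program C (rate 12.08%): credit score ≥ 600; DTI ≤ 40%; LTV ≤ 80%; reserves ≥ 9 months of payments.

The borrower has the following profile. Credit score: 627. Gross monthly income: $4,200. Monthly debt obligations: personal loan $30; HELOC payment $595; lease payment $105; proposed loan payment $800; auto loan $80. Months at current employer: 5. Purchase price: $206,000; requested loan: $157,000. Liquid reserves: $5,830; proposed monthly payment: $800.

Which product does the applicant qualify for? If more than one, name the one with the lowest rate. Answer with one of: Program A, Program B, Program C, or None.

Total debts = (30 + 595 + 105 + 800 + 80) = 1,610; DTI = 1,610/4,200 = 38.3%.
LTV = 157,000/206,000 = 76.2%.
Reserves = 5,830/800 = 7.3 months.
Program A: score 627 < 680; DTI 38.3% ≤ 40%; LTV 76.2% ≤ 85%; reserves 7.3 ≥ 4 mo → does not qualify.
Program B: score 627 < 640; DTI 38.3% ≤ 40%; LTV 76.2% ≤ 110% → does not qualify.
Program C: score 627 ≥ 600; DTI 38.3% ≤ 40%; LTV 76.2% ≤ 80%; reserves 7.3 < 9 mo → does not qualify.

None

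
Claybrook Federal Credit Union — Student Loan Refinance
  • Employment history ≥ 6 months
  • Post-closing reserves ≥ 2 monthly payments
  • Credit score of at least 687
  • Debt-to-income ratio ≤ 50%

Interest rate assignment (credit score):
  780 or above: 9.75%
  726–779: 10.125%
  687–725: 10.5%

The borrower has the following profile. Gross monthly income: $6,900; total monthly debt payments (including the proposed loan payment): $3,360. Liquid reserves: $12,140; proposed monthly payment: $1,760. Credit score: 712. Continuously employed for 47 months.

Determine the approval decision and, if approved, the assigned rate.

Credit score 712 ≥ 687 (meets minimum)
Liquid reserves cover 12,140/1,760 = 6.9 months — ≥ 2 required
Employment 47 ≥ 6 months
Debt-to-income = 3,360/6,900 = 48.7% — meets 50% limit
All requirements met. Score 712 falls in the 687–725 tier → 10.5%.

Approved at 10.5%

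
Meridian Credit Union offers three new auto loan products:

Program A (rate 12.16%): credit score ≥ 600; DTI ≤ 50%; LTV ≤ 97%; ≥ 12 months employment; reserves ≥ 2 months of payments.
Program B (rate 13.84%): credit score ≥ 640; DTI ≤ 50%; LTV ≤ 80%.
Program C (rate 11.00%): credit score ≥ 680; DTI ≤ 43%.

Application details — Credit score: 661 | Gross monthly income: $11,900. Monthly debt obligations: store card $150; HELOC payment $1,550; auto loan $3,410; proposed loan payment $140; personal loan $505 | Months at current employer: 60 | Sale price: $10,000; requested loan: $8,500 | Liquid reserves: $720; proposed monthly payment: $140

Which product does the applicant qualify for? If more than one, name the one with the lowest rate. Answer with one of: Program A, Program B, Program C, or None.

Total debts = (150 + 1,550 + 3,410 + 140 + 505) = 5,755; DTI = 5,755/11,900 = 48.4%.
LTV = 8,500/10,000 = 85%.
Reserves = 720/140 = 5.1 months.
Program A: score 661 ≥ 600; DTI 48.4% ≤ 50%; LTV 85% ≤ 97%; employment 60 ≥ 12 mo; reserves 5.1 ≥ 2 mo → qualifies.
Program B: score 661 ≥ 640; DTI 48.4% ≤ 50%; LTV 85% > 80% → does not qualify.
Program C: score 661 < 680; DTI 48.4% > 43% → does not qualify.

Program A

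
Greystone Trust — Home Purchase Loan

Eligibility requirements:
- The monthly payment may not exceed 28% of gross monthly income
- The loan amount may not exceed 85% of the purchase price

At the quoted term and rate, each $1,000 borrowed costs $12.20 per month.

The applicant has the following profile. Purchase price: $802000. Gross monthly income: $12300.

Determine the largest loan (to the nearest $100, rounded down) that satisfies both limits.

$282,200

Payment cap: 28% × $12,300 = $3,444/month.
At $12.20 per $1,000, that supports 3,444/12.20 × 1,000 ≈ $282,295 → $282,200.
LTV cap: 85% × $802,000 = $681,700 → $681,700.
Binding constraint: payment-to-income.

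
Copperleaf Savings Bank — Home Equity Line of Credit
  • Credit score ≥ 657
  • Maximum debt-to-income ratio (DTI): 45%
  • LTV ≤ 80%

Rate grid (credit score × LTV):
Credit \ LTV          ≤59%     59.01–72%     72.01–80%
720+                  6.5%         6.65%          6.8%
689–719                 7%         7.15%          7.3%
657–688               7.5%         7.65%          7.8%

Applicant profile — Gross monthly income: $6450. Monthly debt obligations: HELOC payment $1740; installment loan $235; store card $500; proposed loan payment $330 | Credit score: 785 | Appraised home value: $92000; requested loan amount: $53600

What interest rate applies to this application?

Credit score 785 ≥ 657; Total monthly debts = (1,740 + 235 + 500 + 330) = 2,805. Debt-to-income = 2,805/6,450 = 43.5% — meets 45% limit
LTV: 53,600 ÷ 92,000 = 58.3%, within 80% cap
Row: 785 falls in 720+. Column: 58.3% falls in ≤59%. Rate = 6.5%.

6.5%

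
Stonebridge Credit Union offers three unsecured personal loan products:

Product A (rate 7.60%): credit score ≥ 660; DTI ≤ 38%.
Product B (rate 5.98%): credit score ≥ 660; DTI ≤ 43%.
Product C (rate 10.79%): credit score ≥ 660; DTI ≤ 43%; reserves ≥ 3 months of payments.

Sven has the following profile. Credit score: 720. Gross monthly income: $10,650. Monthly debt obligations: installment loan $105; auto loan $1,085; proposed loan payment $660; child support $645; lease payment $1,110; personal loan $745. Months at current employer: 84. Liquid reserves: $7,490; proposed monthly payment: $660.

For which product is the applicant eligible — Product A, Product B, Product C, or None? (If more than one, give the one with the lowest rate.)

Total debts = (105 + 1,085 + 660 + 645 + 1,110 + 745) = 4,350; DTI = 4,350/10,650 = 40.8%.
Reserves = 7,490/660 = 11.3 months.
Product A: score 720 ≥ 660; DTI 40.8% > 38% → does not qualify.
Product B: score 720 ≥ 660; DTI 40.8% ≤ 43% → qualifies.
Product C: score 720 ≥ 660; DTI 40.8% ≤ 43%; reserves 11.3 ≥ 3 mo → qualifies.
Qualifying: Product B, Product C. Lowest rate is 5.98% → Product B.

Product B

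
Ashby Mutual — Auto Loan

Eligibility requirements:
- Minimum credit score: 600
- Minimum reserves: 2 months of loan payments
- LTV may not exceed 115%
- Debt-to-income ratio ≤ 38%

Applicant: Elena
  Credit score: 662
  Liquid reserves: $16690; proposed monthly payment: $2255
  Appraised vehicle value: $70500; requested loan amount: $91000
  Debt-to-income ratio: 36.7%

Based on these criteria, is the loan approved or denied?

Credit score 662 ≥ 600 (meets)
Liquid reserves cover 16,690/2,255 = 7.4 months — ≥ 2 required
Loan-to-value = 91,000/70,500 = 129.1% — fail (115% max)
DTI 36.7% is within the 38% limit
Fails on LTV.

Denied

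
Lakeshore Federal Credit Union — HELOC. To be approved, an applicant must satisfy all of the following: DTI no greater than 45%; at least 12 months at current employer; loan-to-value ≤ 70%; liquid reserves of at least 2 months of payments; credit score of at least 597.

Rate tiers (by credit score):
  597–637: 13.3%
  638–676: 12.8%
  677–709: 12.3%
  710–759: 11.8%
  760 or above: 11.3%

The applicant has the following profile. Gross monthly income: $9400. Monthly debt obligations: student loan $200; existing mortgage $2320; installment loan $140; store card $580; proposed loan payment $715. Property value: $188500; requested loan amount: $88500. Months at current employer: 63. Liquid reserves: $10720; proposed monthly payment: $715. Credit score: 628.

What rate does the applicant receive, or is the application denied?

Credit score 628 ≥ 597 (meets minimum)
Loan-to-value = 88,500/188,500 = 46.9% — pass (70% max)
Reserves = 10,720/715 = 15.0 months ≥ 2
Total monthly debts = (200 + 2,320 + 140 + 580 + 715) = 3,955. DTI = 3,955/9,400 = 42.1% ≤ 45%
Employment 63 ≥ 12 months
All requirements met. Score 628 falls in the 597–637 tier → 13.3%.

Approved at 13.3%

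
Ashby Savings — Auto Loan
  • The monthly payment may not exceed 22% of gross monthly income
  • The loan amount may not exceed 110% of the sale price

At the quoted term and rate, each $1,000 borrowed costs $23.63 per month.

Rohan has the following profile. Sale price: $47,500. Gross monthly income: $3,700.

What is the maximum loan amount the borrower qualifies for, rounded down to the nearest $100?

Payment cap: 22% × $3,700 = $814/month.
At $23.63 per $1,000, that supports 814/23.63 × 1,000 ≈ $34,447 → $34,400.
LTV cap: 110% × $47,500 = $52,250 → $52,200.
Binding constraint: payment-to-income.

$34,400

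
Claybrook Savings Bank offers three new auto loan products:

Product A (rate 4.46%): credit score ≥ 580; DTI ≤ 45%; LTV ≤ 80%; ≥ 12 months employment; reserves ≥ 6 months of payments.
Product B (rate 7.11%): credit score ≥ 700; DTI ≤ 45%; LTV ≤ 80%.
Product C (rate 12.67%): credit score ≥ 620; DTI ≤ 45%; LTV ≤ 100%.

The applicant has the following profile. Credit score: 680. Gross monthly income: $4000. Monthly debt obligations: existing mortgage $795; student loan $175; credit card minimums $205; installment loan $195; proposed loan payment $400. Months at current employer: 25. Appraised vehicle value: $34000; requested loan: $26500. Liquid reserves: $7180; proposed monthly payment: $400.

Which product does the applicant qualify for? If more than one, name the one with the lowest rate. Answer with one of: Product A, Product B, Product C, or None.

Product A

Total debts = (795 + 175 + 205 + 195 + 400) = 1,770; DTI = 1,770/4,000 = 44.2%.
LTV = 26,500/34,000 = 77.9%.
Reserves = 7,180/400 = 17.9 months.
Product A: score 680 ≥ 580; DTI 44.2% ≤ 45%; LTV 77.9% ≤ 80%; employment 25 ≥ 12 mo; reserves 17.9 ≥ 6 mo → qualifies.
Product B: score 680 < 700; DTI 44.2% ≤ 45%; LTV 77.9% ≤ 80% → does not qualify.
Product C: score 680 ≥ 620; DTI 44.2% ≤ 45%; LTV 77.9% ≤ 100% → qualifies.
Qualifying: Product A, Product C. Lowest rate is 4.46% → Product A.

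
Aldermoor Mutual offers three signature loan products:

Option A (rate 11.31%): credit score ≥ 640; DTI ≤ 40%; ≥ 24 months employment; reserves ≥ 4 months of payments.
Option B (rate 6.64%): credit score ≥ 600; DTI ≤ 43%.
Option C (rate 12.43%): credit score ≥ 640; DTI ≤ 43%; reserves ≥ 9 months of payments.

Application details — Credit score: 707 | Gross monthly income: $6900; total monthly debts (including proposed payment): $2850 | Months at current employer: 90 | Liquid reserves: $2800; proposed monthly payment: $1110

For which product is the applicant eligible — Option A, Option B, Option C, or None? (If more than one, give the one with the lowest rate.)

Option B

DTI = 2,850/6,900 = 41.3%.
Reserves = 2,800/1,110 = 2.5 months.
Option A: score 707 ≥ 640; DTI 41.3% > 40%; employment 90 ≥ 24 mo; reserves 2.5 < 4 mo → does not qualify.
Option B: score 707 ≥ 600; DTI 41.3% ≤ 43% → qualifies.
Option C: score 707 ≥ 640; DTI 41.3% ≤ 43%; reserves 2.5 < 9 mo → does not qualify.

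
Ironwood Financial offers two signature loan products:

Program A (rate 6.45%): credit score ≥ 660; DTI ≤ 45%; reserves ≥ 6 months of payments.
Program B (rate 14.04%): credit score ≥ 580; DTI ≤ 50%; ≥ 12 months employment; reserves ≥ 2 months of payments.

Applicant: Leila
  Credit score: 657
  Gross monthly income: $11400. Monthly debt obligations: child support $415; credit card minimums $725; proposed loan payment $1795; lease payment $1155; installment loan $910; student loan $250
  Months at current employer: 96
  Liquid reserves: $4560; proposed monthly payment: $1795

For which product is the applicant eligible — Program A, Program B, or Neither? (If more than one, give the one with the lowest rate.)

Total debts = (415 + 725 + 1,795 + 1,155 + 910 + 250) = 5,250; DTI = 5,250/11,400 = 46.1%.
Reserves = 4,560/1,795 = 2.5 months.
Program A: score 657 < 660; DTI 46.1% > 45%; reserves 2.5 < 6 mo → does not qualify.
Program B: score 657 ≥ 580; DTI 46.1% ≤ 50%; employment 96 ≥ 12 mo; reserves 2.5 ≥ 2 mo → qualifies.

Program B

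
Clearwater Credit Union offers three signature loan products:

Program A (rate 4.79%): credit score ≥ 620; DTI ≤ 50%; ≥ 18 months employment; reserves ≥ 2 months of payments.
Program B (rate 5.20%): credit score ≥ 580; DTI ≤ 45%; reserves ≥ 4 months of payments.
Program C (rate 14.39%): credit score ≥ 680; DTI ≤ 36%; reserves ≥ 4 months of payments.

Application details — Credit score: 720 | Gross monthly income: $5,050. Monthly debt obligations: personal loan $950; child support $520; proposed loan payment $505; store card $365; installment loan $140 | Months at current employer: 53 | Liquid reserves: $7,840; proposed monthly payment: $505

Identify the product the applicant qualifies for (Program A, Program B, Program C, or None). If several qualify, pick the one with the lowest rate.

Program A

Total debts = (950 + 520 + 505 + 365 + 140) = 2,480; DTI = 2,480/5,050 = 49.1%.
Reserves = 7,840/505 = 15.5 months.
Program A: score 720 ≥ 620; DTI 49.1% ≤ 50%; employment 53 ≥ 18 mo; reserves 15.5 ≥ 2 mo → qualifies.
Program B: score 720 ≥ 580; DTI 49.1% > 45%; reserves 15.5 ≥ 4 mo → does not qualify.
Program C: score 720 ≥ 680; DTI 49.1% > 36%; reserves 15.5 ≥ 4 mo → does not qualify.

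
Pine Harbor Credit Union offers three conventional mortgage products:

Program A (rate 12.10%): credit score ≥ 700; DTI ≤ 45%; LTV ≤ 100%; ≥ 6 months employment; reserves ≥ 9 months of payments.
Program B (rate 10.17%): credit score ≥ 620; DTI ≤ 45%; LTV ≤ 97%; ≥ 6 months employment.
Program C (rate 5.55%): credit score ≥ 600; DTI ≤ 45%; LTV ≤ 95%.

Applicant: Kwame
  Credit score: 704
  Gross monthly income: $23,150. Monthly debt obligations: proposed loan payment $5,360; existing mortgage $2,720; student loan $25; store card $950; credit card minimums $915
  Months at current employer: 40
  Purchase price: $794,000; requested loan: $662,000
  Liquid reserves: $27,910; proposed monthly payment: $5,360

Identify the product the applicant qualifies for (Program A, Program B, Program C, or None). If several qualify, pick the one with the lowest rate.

Program C

Total debts = (5,360 + 2,720 + 25 + 950 + 915) = 9,970; DTI = 9,970/23,150 = 43.1%.
LTV = 662,000/794,000 = 83.4%.
Reserves = 27,910/5,360 = 5.2 months.
Program A: score 704 ≥ 700; DTI 43.1% ≤ 45%; LTV 83.4% ≤ 100%; employment 40 ≥ 6 mo; reserves 5.2 < 9 mo → does not qualify.
Program B: score 704 ≥ 620; DTI 43.1% ≤ 45%; LTV 83.4% ≤ 97%; employment 40 ≥ 6 mo → qualifies.
Program C: score 704 ≥ 600; DTI 43.1% ≤ 45%; LTV 83.4% ≤ 95% → qualifies.
Qualifying: Program B, Program C. Lowest rate is 5.55% → Program C.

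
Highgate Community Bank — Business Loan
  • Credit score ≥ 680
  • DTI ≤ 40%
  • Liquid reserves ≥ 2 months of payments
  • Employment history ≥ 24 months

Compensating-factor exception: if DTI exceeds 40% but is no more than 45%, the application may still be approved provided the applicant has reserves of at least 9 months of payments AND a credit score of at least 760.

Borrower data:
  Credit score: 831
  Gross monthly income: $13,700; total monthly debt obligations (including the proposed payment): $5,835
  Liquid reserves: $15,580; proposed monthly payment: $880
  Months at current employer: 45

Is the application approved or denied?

Approved

Credit score 831 ≥ 680 (meets base)
DTI: 5,835 ÷ 13,700 = 42.6%, over the 40% base limit.
Reserves: 15,580 ÷ 880 = 17.7 months (meets 2-month minimum)
Employment 45 ≥ 24 months
42.6% falls in the override range (40%–45%), so the compensating-factor test applies.
Override check — reserves: 17.7 mo (ok); score: 831 (ok).
Both compensating conditions met → exception applies.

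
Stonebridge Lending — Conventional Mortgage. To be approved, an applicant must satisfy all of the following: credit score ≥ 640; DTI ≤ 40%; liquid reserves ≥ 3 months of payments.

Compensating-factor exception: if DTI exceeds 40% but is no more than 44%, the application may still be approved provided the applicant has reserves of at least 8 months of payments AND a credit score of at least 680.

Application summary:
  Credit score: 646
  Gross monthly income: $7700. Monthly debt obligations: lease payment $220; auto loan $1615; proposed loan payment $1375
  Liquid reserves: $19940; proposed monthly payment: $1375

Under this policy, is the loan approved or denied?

Credit score 646 ≥ 640 (meets base)
Total debts = (220 + 1,615 + 1,375) = 3,210. DTI = 3,210/7,700 = 41.7% > 40% — standard DTI limit exceeded.
Reserves = 19,940/1,375 = 14.5 months ≥ 3
DTI 41.7% is within the 40%–44% exception band; checking compensating factors.
Override check — reserves: 14.5 mo (ok); score: 646 (below 680).
Compensating-factor requirement not fully met.

Denied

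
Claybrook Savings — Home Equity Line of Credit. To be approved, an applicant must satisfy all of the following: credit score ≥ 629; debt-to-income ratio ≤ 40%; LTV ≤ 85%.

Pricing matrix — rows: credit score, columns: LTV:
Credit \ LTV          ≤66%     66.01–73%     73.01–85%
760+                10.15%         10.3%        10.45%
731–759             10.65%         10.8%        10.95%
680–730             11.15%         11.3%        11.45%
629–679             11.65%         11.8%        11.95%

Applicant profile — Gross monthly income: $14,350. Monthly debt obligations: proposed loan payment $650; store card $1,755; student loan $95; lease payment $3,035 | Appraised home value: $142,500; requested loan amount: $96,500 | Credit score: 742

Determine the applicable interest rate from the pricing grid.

10.8%

Credit score 742 ≥ 629; Total monthly debts = (650 + 1,755 + 95 + 3,035) = 5,535. DTI: 5,535 ÷ 14,350 = 38.6%, within the 40% cap
LTV: 96,500 ÷ 142,500 = 67.7%, within 85% cap
Credit 742 → row 731–759; LTV 67.7% → column 66.01–73%. Grid cell → 10.8%.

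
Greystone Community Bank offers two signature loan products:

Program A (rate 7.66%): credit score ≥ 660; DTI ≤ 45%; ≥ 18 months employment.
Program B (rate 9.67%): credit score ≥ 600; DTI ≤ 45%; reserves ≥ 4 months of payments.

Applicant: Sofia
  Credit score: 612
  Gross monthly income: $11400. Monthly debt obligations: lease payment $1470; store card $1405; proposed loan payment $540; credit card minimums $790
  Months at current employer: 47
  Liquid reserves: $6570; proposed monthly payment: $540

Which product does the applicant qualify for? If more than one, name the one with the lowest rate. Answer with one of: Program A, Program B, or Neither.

Program B

Total debts = (1,470 + 1,405 + 540 + 790) = 4,205; DTI = 4,205/11,400 = 36.9%.
Reserves = 6,570/540 = 12.2 months.
Program A: score 612 < 660; DTI 36.9% ≤ 45%; employment 47 ≥ 18 mo → does not qualify.
Program B: score 612 ≥ 600; DTI 36.9% ≤ 45%; reserves 12.2 ≥ 4 mo → qualifies.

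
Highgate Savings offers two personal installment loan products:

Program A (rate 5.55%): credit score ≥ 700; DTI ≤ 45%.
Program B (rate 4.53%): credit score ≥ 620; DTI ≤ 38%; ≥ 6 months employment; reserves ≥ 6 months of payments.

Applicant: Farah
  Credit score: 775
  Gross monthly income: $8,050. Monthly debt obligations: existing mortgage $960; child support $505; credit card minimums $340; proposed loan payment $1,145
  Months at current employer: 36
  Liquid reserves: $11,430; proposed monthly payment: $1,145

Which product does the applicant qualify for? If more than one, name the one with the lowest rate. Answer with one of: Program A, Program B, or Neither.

Total debts = (960 + 505 + 340 + 1,145) = 2,950; DTI = 2,950/8,050 = 36.6%.
Reserves = 11,430/1,145 = 10.0 months.
Program A: score 775 ≥ 700; DTI 36.6% ≤ 45% → qualifies.
Program B: score 775 ≥ 620; DTI 36.6% ≤ 38%; employment 36 ≥ 6 mo; reserves 10.0 ≥ 6 mo → qualifies.
Qualifying: Program A, Program B. Lowest rate is 4.53% → Program B.

Program B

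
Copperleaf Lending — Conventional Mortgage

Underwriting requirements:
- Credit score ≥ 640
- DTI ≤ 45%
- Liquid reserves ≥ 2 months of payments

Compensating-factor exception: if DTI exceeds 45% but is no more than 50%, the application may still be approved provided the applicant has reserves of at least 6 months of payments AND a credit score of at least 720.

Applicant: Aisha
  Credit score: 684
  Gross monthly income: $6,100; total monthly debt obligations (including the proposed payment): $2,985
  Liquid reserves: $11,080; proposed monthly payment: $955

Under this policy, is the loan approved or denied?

Denied

Credit score 684 ≥ 640 (meets base)
DTI = 2,985/6,100 = 48.9% > 45% — standard DTI limit exceeded.
Reserves: 11,080 ÷ 955 = 11.6 months (meets 2-month minimum)
DTI 48.9% is within the 45%–50% exception band; checking compensating factors.
Reserves 11.6 ≥ 6 months; credit score 684 < 720.
Override conditions not both satisfied; exception does not apply.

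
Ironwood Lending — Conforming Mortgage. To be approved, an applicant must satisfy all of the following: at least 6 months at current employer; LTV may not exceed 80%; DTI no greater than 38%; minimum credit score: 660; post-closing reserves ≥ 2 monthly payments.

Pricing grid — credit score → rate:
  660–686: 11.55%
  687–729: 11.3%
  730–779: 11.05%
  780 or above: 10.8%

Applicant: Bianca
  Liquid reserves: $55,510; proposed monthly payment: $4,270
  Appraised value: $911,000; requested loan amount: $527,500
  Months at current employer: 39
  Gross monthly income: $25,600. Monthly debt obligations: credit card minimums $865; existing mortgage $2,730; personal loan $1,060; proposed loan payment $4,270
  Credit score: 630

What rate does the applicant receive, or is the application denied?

Credit score 630 < 660 (below minimum)
Total monthly debts = (865 + 2,730 + 1,060 + 4,270) = 8,925. Debt-to-income = 8,925/25,600 = 34.9% — meets 38% limit
Employment 39 ≥ 6 months
Loan-to-value = 527,500/911,000 = 57.9% — pass (80% max)
Reserves: 55,510 ÷ 4,270 = 13.0 months (meets 2-month minimum)
Not all requirements met → denied.

Denied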